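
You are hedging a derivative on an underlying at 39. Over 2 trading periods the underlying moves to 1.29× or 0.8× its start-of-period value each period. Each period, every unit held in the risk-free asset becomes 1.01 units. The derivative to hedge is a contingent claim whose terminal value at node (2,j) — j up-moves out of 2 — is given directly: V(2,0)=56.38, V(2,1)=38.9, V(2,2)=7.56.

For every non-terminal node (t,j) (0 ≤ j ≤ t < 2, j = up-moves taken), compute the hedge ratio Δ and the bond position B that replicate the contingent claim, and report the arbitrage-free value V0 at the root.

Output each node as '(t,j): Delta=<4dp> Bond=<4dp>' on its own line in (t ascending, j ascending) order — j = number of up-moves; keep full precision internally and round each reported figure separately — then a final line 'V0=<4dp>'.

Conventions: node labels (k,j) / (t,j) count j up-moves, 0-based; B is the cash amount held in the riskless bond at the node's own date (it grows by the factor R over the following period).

(0,0): Delta=-1.2134 Bond=85.4086
(1,0): Delta=-1.1434 Bond=84.0780
(1,1): Delta=-1.2713 Bond=89.1756
V0=38.0859

Arbitrage-free pricing uses the up-move probability p* = (R−d)/(u−d) = 0.4286, discounting each step at R = 1.01.
Terminal payoffs: V(2,0)=56.3800, V(2,1)=38.9000, V(2,2)=7.5600
(1,0): S=31.2000. Δ = (V_up−V_dn)/(S_up−S_dn) = (38.9000−56.3800)/(40.2480−24.9600) = -1.1434. V = [p*·38.9000 + (1−p*)·56.3800]/1.01 = 48.4045. B = V − Δ·S = 84.0780.
(1,1): S=50.3100. Δ = (V_up−V_dn)/(S_up−S_dn) = (7.5600−38.9000)/(64.8999−40.2480) = -1.2713. V = [p*·7.5600 + (1−p*)·38.9000]/1.01 = 25.2164. B = V − Δ·S = 89.1756.
(0,0): S=39.0000. Δ = (V_up−V_dn)/(S_up−S_dn) = (25.2164−48.4045)/(50.3100−31.2000) = -1.2134. V = [p*·25.2164 + (1−p*)·48.4045]/1.01 = 38.0859. B = V − Δ·S = 85.4086.
Verification: the root portfolio costs Δ(0,0)·S0 + B(0,0) = 38.0859, matching V0.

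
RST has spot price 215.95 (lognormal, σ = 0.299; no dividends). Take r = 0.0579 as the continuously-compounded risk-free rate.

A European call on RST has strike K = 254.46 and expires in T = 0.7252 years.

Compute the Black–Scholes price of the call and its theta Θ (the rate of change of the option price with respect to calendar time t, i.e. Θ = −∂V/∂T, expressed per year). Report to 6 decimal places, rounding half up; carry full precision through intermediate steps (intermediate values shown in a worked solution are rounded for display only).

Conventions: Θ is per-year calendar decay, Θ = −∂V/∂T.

price = 11.885097
Θ = -18.056724

σ√T = 0.299·√0.7252 = 0.254624
d₁ = (ln(S/K) + (r+σ²/2)T) / (σ√T) = (ln(215.95/254.46) + (0.0579+0.299²/2)·0.7252) / 0.254624 = (-0.164097 + 0.074406) / 0.254624 = -0.352248
d₂ = d₁ − σ√T = -0.352248 − 0.254624 = -0.606872
e^{−rT} = 0.958880
N(d₁) = 0.362326,  N(d₂) = 0.271968
Call price V = S·N(d₁) − K·e^{−rT}·N(d₂) = 78.244355 − 66.359259 = 11.885097
φ(d₁) = (1/√(2π))·e^{−d₁²/2} = 0.374944
Θ = −S·φ(d₁)·σ/(2√T) − r·K·e^{−rT}·N(d₂) = −14.214523 − 3.842201 = -18.056724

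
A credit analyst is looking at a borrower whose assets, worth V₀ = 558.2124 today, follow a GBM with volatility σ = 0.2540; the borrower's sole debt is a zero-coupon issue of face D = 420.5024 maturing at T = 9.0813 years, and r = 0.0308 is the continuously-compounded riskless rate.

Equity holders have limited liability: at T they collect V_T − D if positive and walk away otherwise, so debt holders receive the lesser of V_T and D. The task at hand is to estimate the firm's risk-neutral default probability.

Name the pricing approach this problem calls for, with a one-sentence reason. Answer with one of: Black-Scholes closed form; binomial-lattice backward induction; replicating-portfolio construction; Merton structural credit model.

framework: Merton structural credit model

Key observation: with the firm-asset dynamics (V₀ = 558.2124) and a single zero-coupon liability of face 420.5024 given, debt value, spread, and default probability all derive from the option view of the balance sheet.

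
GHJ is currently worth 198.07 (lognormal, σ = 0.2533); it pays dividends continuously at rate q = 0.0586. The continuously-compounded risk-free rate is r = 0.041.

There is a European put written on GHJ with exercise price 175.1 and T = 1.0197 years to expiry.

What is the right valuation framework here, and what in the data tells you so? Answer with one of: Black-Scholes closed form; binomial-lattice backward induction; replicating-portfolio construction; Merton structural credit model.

Key observation: with GHJ following a GBM at constant σ and r, the European put struck at 175.1 prices in closed form — nothing here needs a stepwise model or a balance sheet.

framework: Black-Scholes closed form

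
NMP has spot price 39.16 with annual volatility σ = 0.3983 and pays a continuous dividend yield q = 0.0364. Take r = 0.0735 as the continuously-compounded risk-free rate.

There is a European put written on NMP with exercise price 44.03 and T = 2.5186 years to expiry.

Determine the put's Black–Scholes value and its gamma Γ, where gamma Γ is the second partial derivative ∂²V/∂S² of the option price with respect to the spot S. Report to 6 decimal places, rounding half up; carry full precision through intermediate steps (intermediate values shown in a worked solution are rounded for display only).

price = 9.404862
Γ = 0.014146

σ√T = 0.3983·√2.5186 = 0.632106
d₁ = (ln(S/K) + (r−q+σ²/2)T) / (σ√T) = (ln(39.16/44.03) + (0.0735−0.0364+0.3983²/2)·2.5186) / 0.632106 = (-0.117215 + 0.293219) / 0.632106 = 0.278440
d₂ = d₁ − σ√T = 0.278440 − 0.632106 = -0.353666
e^{−rT} = 0.831007
e^{−qT} = 0.912400
N(−d₁) = 0.390337,  N(−d₂) = 0.638205
Put price V = K·e^{−rT}·N(−d₂) − S·e^{−qT}·N(−d₁) = 23.351447 − 13.946585 = 9.404862
φ(d₁) = (1/√(2π))·e^{−d₁²/2} = 0.383773
Γ = e^{−qT}·φ(d₁) / (S·σ·√T) = 0.014146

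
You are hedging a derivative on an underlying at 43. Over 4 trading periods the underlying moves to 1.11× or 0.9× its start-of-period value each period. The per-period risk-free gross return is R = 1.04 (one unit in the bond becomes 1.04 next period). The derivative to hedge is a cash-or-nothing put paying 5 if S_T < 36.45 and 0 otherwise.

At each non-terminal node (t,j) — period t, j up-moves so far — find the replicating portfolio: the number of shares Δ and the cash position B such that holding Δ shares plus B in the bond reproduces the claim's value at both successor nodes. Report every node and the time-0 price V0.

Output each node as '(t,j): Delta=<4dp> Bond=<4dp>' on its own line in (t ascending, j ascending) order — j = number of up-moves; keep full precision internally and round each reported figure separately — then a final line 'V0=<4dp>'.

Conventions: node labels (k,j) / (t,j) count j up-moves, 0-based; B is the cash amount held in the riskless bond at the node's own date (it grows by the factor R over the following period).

No-arbitrage ⇒ martingale measure with p* = (R−d)/(u−d) = 0.6667.
Expiry values: V(4,0)=5.0000, V(4,1)=5.0000, V(4,2)=0.0000, V(4,3)=0.0000, V(4,4)=0.0000
  t=3,j=0: stock 31.3470 → up 34.7952 (V=5.0000), down 28.2123 (V=5.0000). Price 4.8077; hedge Δ=0.0000, bond B=4.8077.
  t=3,j=1: stock 38.6613 → up 42.9140 (V=0.0000), down 34.7952 (V=5.0000). Price 1.6026; hedge Δ=-0.6158, bond B=25.4121.
  t=3,j=2: stock 47.6823 → up 52.9273 (V=0.0000), down 42.9140 (V=0.0000). Price 0.0000; hedge Δ=0.0000, bond B=0.0000.
  t=3,j=3: stock 58.8081 → up 65.2770 (V=0.0000), down 52.9273 (V=0.0000). Price 0.0000; hedge Δ=0.0000, bond B=0.0000.
  t=2,j=0: stock 34.8300 → up 38.6613 (V=1.6026), down 31.3470 (V=4.8077). Price 2.5682; hedge Δ=-0.4382, bond B=17.8307.
  t=2,j=1: stock 42.9570 → up 47.6823 (V=0.0000), down 38.6613 (V=1.6026). Price 0.5136; hedge Δ=-0.1776, bond B=8.1449.
  t=2,j=2: stock 52.9803 → up 58.8081 (V=0.0000), down 47.6823 (V=0.0000). Price 0.0000; hedge Δ=0.0000, bond B=0.0000.
  t=1,j=0: stock 38.7000 → up 42.9570 (V=0.5136), down 34.8300 (V=2.5682). Price 1.1524; hedge Δ=-0.2528, bond B=10.9361.
  t=1,j=1: stock 47.7300 → up 52.9803 (V=0.0000), down 42.9570 (V=0.5136). Price 0.1646; hedge Δ=-0.0512, bond B=2.6105.
  t=0,j=0: stock 43.0000 → up 47.7300 (V=0.1646), down 38.7000 (V=1.1524). Price 0.4749; hedge Δ=-0.1094, bond B=5.1786.
As a check, the time-0 holding Δ(0,0)·S0 + B(0,0) comes to 0.4749 — exactly V0.

(0,0): Delta=-0.1094 Bond=5.1786
(1,0): Delta=-0.2528 Bond=10.9361
(1,1): Delta=-0.0512 Bond=2.6105
(2,0): Delta=-0.4382 Bond=17.8307
(2,1): Delta=-0.1776 Bond=8.1449
(2,2): Delta=0.0000 Bond=0.0000
(3,0): Delta=0.0000 Bond=4.8077
(3,1): Delta=-0.6158 Bond=25.4121
(3,2): Delta=0.0000 Bond=0.0000
(3,3): Delta=0.0000 Bond=0.0000
V0=0.4749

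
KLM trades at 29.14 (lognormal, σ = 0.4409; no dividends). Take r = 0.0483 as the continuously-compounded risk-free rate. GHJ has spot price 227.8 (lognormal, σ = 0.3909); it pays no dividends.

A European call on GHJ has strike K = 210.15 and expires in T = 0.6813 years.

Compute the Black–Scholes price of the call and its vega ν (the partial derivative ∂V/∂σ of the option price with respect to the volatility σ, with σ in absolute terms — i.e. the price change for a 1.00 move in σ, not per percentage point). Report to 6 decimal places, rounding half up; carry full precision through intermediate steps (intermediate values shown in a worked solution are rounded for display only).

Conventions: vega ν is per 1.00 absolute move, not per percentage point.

σ√T = 0.3909·√0.6813 = 0.322652
d₁ = (ln(S/K) + (r+σ²/2)T) / (σ√T) = (ln(227.8/210.15) + (0.0483+0.3909²/2)·0.6813) / 0.322652 = (0.080646 + 0.084959) / 0.322652 = 0.513263
d₂ = d₁ − σ√T = 0.513263 − 0.322652 = 0.190611
e^{−rT} = 0.967629
N(d₁) = 0.696116,  N(d₂) = 0.575585
Call price V = S·N(d₁) − K·e^{−rT}·N(d₂) = 158.575305 − 117.043528 = 41.531778
φ(d₁) = (1/√(2π))·e^{−d₁²/2} = 0.349708
ν = S·φ(d₁)·√T = 65.754870

price = 41.531778
ν = 65.754870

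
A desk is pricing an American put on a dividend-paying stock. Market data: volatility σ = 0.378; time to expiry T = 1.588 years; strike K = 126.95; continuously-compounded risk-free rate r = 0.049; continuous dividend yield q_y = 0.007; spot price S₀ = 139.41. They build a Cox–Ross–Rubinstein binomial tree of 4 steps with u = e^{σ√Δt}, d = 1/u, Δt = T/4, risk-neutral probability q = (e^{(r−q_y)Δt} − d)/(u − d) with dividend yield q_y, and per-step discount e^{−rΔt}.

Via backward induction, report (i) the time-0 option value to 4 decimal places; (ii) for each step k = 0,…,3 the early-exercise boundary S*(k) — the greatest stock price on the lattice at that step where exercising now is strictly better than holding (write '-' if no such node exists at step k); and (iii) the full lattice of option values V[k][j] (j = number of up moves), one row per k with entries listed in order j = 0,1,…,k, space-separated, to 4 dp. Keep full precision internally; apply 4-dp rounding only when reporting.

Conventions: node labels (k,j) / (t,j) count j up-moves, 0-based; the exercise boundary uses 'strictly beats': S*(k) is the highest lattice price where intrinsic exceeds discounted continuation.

price = 15.7945
boundary = - - 86.5809 68.2317
tree:
15.7945
25.7372 5.4883
40.3691 10.6735 0.0000
58.7183 20.7576 0.0000 0.0000
73.1787 40.3691 0.0000 0.0000 0.0000

Δt=0.39700  u=1.26892  d=0.78807  q=0.47570  discount=0.98073
step 4 (expiry): payoffs max(K−S,0) = 73.1787 40.3691 0.0000 0.0000 0.0000
step 3: (k=3,j=0): S=68.2317, K−S=58.7183, hold=56.4620 ⇒ V=58.7183 exercise | (k=3,j=1): S=109.8647, K−S=17.0853, hold=20.7576 ⇒ V=20.7576 continue | (k=3,j=2): S=176.9008, K−S=0.0000, hold=0.0000 ⇒ V=0.0000 continue | (k=3,j=3): S=284.8405, K−S=0.0000, hold=0.0000 ⇒ V=0.0000 continue  boundary S*=68.2317
step 2: (k=2,j=0): S=86.5809, K−S=40.3691, hold=39.8769 ⇒ V=40.3691 exercise | (k=2,j=1): S=139.4100, K−S=0.0000, hold=10.6735 ⇒ V=10.6735 continue | (k=2,j=2): S=224.4739, K−S=0.0000, hold=0.0000 ⇒ V=0.0000 continue  boundary S*=86.5809
step 1: (k=1,j=0): S=109.8647, K−S=17.0853, hold=25.7372 ⇒ V=25.7372 continue | (k=1,j=1): S=176.9008, K−S=0.0000, hold=5.4883 ⇒ V=5.4883 continue  boundary S*=-
step 0: (k=0,j=0): S=139.4100, K−S=0.0000, hold=15.7945 ⇒ V=15.7945 continue  boundary S*=-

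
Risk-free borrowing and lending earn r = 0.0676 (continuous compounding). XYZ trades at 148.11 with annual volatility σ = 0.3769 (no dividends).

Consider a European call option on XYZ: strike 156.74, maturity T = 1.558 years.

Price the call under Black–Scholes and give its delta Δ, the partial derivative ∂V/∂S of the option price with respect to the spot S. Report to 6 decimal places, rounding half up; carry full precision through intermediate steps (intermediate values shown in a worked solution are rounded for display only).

price = 30.549139
Δ = 0.632588

σ√T = 0.3769·√1.558 = 0.470446
d₁ = (ln(S/K) + (r+σ²/2)T) / (σ√T) = (ln(148.11/156.74) + (0.0676+0.3769²/2)·1.558) / 0.470446 = (-0.056633 + 0.215981) / 0.470446 = 0.338716
d₂ = d₁ − σ√T = 0.338716 − 0.470446 = -0.131731
e^{−rT} = 0.900036
N(d₁) = 0.632588,  N(d₂) = 0.447599
Call price V = S·N(d₁) − K·e^{−rT}·N(d₂) = 93.692609 − 63.143470 = 30.549139
Δ = N(d₁) = 0.632588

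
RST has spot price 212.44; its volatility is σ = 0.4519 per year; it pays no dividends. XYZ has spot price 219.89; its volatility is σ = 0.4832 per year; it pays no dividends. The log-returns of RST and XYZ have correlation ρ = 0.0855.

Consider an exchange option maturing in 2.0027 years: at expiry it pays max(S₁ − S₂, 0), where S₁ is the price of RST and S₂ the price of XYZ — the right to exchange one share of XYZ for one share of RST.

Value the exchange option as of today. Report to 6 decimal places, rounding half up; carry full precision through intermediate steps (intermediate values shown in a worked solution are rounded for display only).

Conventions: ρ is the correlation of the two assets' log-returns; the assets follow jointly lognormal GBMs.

σ_eff = √(σ₁² + σ₂² − 2ρσ₁σ₂) = √(0.4519² + 0.4832² − 2·0.0855·0.4519·0.4832) = 0.632737
d₁ = (ln(S₁/S₂) + (q₂ − q₁ + σ_eff²/2)T) / (σ_eff√T) = (ln(212.44/219.89) + (0.0 − 0.0 + 0.200178)·2.0027) / 0.895430 = 0.409222
d₂ = d₁ − σ_eff√T = 0.409222 − 0.895430 = -0.486208
N(d₁) = 0.658812,  N(d₂) = 0.313410
V = S₁·e^{−q₁T}·N(d₁) − S₂·e^{−q₂T}·N(d₂) = 139.957922 − 68.915702 = 71.042220
Key observation: the rate r is irrelevant here: denominating values in XYZ turns the exchange into a ratio option on S₁/S₂, and discounting at r drops out.

exchange price = 71.042220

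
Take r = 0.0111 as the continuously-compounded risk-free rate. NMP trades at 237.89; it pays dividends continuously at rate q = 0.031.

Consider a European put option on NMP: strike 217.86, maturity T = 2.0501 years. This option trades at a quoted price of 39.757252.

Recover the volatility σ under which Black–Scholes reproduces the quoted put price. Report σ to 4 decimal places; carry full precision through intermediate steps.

At σ = 0.3630 the Black–Scholes value reproduces the quote:
σ√T = 0.363·√2.0501 = 0.519750
d₁ = (ln(S/K) + (r−q+σ²/2)T) / (σ√T) = (ln(237.89/217.86) + (0.0111−0.031+0.363²/2)·2.0501) / 0.519750 = (0.087956 + 0.094273) / 0.519750 = 0.350608
d₂ = d₁ − σ√T = 0.350608 − 0.519750 = -0.169141
e^{−rT} = 0.977501
e^{−qT} = 0.938424
N(−d₁) = 0.362941,  N(−d₂) = 0.567157
V = K·e^{−rT}·N(−d₂) − S·e^{−qT}·N(−d₁) = 120.780858 − 81.023605 = 39.757252 (the observed quote) — the price is monotone increasing in volatility, hence this σ is the only solution

sigma = 0.3630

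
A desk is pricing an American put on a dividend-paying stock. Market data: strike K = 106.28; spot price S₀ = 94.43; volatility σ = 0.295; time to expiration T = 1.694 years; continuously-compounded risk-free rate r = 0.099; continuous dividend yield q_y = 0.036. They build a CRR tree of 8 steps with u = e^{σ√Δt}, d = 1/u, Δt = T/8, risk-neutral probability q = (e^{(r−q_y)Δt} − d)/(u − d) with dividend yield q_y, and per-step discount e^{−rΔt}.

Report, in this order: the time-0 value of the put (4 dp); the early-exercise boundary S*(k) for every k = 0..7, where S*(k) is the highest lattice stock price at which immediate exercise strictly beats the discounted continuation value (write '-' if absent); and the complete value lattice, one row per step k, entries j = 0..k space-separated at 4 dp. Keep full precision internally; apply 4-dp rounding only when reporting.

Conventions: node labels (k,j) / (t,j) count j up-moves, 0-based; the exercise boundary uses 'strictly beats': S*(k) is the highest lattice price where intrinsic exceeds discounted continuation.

price = 16.9631
boundary = - - 71.9782 62.8414 71.9782 82.4433 71.9782 82.4433
tree:
16.9631
24.4677 10.6049
34.3018 16.2279 5.7544
43.4386 24.0395 9.5511 2.4215
51.4155 34.3018 15.3795 4.4641 0.6008
58.3799 43.4386 23.8367 8.0608 1.2661 0.0000
64.4602 51.4155 34.3018 14.1491 2.6682 0.0000 0.0000
69.7687 58.3799 43.4386 23.8367 5.6230 0.0000 0.0000 0.0000
74.4033 64.4602 51.4155 34.3018 11.8500 0.0000 0.0000 0.0000 0.0000

params: Δt=0.21175 u=1.14539 d=0.87306 q=0.51543 e^(-rΔt)=0.97925
t_8 payoffs: 74.4033 64.4602 51.4155 34.3018 11.8500 0.0000 0.0000 0.0000 0.0000
t_7: node(7,0) S=36.5113 payoff=69.7687 vs cont=67.8412 → 69.7687 [stop]  node(7,1) S=47.9001 payoff=58.3799 vs cont=56.5388 → 58.3799 [stop]  node(7,2) S=62.8414 payoff=43.4386 vs cont=41.7110 → 43.4386 [stop]  node(7,3) S=82.4433 payoff=23.8367 vs cont=22.2580 → 23.8367 [stop]  node(7,4) S=108.1595 payoff=0.0000 vs cont=5.6230 → 5.6230 [wait]  node(7,5) S=141.8972 payoff=0.0000 vs cont=0.0000 → 0.0000 [wait]  node(7,6) S=186.1586 payoff=0.0000 vs cont=0.0000 → 0.0000 [wait]  node(7,7) S=244.2263 payoff=0.0000 vs cont=0.0000 → 0.0000 [wait]  ⇒ S*(7)=82.4433
t_6: node(6,0) S=41.8198 payoff=64.4602 vs cont=62.5730 → 64.4602 [stop]  node(6,1) S=54.8645 payoff=51.4155 vs cont=49.6274 → 51.4155 [stop]  node(6,2) S=71.9782 payoff=34.3018 vs cont=32.6437 → 34.3018 [stop]  node(6,3) S=94.4300 payoff=11.8500 vs cont=14.1491 → 14.1491 [wait]  node(6,4) S=123.8852 payoff=0.0000 vs cont=2.6682 → 2.6682 [wait]  node(6,5) S=162.5281 payoff=0.0000 vs cont=0.0000 → 0.0000 [wait]  node(6,6) S=213.2249 payoff=0.0000 vs cont=0.0000 → 0.0000 [wait]  ⇒ S*(6)=71.9782
t_5: node(5,0) S=47.9001 payoff=58.3799 vs cont=56.5388 → 58.3799 [stop]  node(5,1) S=62.8414 payoff=43.4386 vs cont=41.7110 → 43.4386 [stop]  node(5,2) S=82.4433 payoff=23.8367 vs cont=23.4184 → 23.8367 [stop]  node(5,3) S=108.1595 payoff=0.0000 vs cont=8.0608 → 8.0608 [wait]  node(5,4) S=141.8972 payoff=0.0000 vs cont=1.2661 → 1.2661 [wait]  node(5,5) S=186.1586 payoff=0.0000 vs cont=0.0000 → 0.0000 [wait]  ⇒ S*(5)=82.4433
t_4: node(4,0) S=54.8645 payoff=51.4155 vs cont=49.6274 → 51.4155 [stop]  node(4,1) S=71.9782 payoff=34.3018 vs cont=32.6437 → 34.3018 [stop]  node(4,2) S=94.4300 payoff=11.8500 vs cont=15.3795 → 15.3795 [wait]  node(4,3) S=123.8852 payoff=0.0000 vs cont=4.4641 → 4.4641 [wait]  node(4,4) S=162.5281 payoff=0.0000 vs cont=0.6008 → 0.6008 [wait]  ⇒ S*(4)=71.9782
t_3: node(3,0) S=62.8414 payoff=43.4386 vs cont=41.7110 → 43.4386 [stop]  node(3,1) S=82.4433 payoff=23.8367 vs cont=24.0395 → 24.0395 [wait]  node(3,2) S=108.1595 payoff=0.0000 vs cont=9.5511 → 9.5511 [wait]  node(3,3) S=141.8972 payoff=0.0000 vs cont=2.4215 → 2.4215 [wait]  ⇒ S*(3)=62.8414
t_2: node(2,0) S=71.9782 payoff=34.3018 vs cont=32.7460 → 34.3018 [stop]  node(2,1) S=94.4300 payoff=11.8500 vs cont=16.2279 → 16.2279 [wait]  node(2,2) S=123.8852 payoff=0.0000 vs cont=5.7544 → 5.7544 [wait]  ⇒ S*(2)=71.9782
t_1: node(1,0) S=82.4433 payoff=23.8367 vs cont=24.4677 → 24.4677 [wait]  node(1,1) S=108.1595 payoff=0.0000 vs cont=10.6049 → 10.6049 [wait]  ⇒ S*(1)=-
t_0: node(0,0) S=94.4300 payoff=11.8500 vs cont=16.9631 → 16.9631 [wait]  ⇒ S*(0)=-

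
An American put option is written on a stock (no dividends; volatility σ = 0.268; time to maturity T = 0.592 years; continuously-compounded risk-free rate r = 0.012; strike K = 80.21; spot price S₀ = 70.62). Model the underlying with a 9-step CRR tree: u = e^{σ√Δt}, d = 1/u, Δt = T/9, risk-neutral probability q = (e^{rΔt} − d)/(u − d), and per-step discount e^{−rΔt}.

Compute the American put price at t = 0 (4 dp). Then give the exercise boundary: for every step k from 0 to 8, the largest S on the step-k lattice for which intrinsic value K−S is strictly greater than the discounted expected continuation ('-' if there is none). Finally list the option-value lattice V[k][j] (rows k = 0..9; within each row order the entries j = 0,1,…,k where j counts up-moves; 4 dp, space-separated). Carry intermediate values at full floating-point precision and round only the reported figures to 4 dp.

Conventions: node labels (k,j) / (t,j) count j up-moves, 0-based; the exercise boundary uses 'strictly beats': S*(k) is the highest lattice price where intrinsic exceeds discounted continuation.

Δt=0.06578, u=1.07115, d=0.93357, q=0.48856, disc=e^(-rΔt)=0.99921
k=9 terminal: V=max(K-S,0) → 42.1675 36.5614 30.1290 22.7488 14.2810 4.5653 0.0000 0.0000 0.0000 0.0000
k=8: j=0 S=40.7493 intr=39.4607 cont=39.3974 V=39.4607[EX]; j=1 S=46.7543 intr=33.4557 cont=33.3924 V=33.4557[EX]; j=2 S=53.6443 intr=26.5657 cont=26.5024 V=26.5657[EX]; j=3 S=61.5497 intr=18.6603 cont=18.5970 V=18.6603[EX]; j=4 S=70.6200 intr=9.5900 cont=9.5267 V=9.5900[EX]; j=5 S=81.0270 intr=0.0000 cont=2.3330 V=2.3330[hold]; j=6 S=92.9676 intr=0.0000 cont=0.0000 V=0.0000[hold]; j=7 S=106.6679 intr=0.0000 cont=0.0000 V=0.0000[hold]; j=8 S=122.3871 intr=0.0000 cont=0.0000 V=0.0000[hold]  S*(8)=70.6200
k=7: j=0 S=43.6486 intr=36.5614 cont=36.4981 V=36.5614[EX]; j=1 S=50.0810 intr=30.1290 cont=30.0657 V=30.1290[EX]; j=2 S=57.4612 intr=22.7488 cont=22.6855 V=22.7488[EX]; j=3 S=65.9290 intr=14.2810 cont=14.2177 V=14.2810[EX]; j=4 S=75.6447 intr=4.5653 cont=6.0397 V=6.0397[hold]; j=5 S=86.7922 intr=0.0000 cont=1.1922 V=1.1922[hold]; j=6 S=99.5824 intr=0.0000 cont=0.0000 V=0.0000[hold]; j=7 S=114.2575 intr=0.0000 cont=0.0000 V=0.0000[hold]  S*(7)=65.9290
k=6: j=0 S=46.7543 intr=33.4557 cont=33.3924 V=33.4557[EX]; j=1 S=53.6443 intr=26.5657 cont=26.5024 V=26.5657[EX]; j=2 S=61.5497 intr=18.6603 cont=18.5970 V=18.6603[EX]; j=3 S=70.6200 intr=9.5900 cont=10.2465 V=10.2465[hold]; j=4 S=81.0270 intr=0.0000 cont=3.6685 V=3.6685[hold]; j=5 S=92.9676 intr=0.0000 cont=0.6093 V=0.6093[hold]; j=6 S=106.6679 intr=0.0000 cont=0.0000 V=0.0000[hold]  S*(6)=61.5497
k=5: j=0 S=50.0810 intr=30.1290 cont=30.0657 V=30.1290[EX]; j=1 S=57.4612 intr=22.7488 cont=22.6855 V=22.7488[EX]; j=2 S=65.9290 intr=14.2810 cont=14.5382 V=14.5382[hold]; j=3 S=75.6447 intr=4.5653 cont=7.0272 V=7.0272[hold]; j=4 S=86.7922 intr=0.0000 cont=2.1722 V=2.1722[hold]; j=5 S=99.5824 intr=0.0000 cont=0.3114 V=0.3114[hold]  S*(5)=57.4612
k=4: j=0 S=53.6443 intr=26.5657 cont=26.5024 V=26.5657[EX]; j=1 S=61.5497 intr=18.6603 cont=18.7226 V=18.7226[hold]; j=2 S=70.6200 intr=9.5900 cont=10.8600 V=10.8600[hold]; j=3 S=81.0270 intr=0.0000 cont=4.6515 V=4.6515[hold]; j=4 S=92.9676 intr=0.0000 cont=1.2621 V=1.2621[hold]  S*(4)=53.6443
k=3: j=0 S=57.4612 intr=22.7488 cont=22.7159 V=22.7488[EX]; j=1 S=65.9290 intr=14.2810 cont=14.8695 V=14.8695[hold]; j=2 S=75.6447 intr=4.5653 cont=7.8206 V=7.8206[hold]; j=3 S=86.7922 intr=0.0000 cont=2.9932 V=2.9932[hold]  S*(3)=57.4612
k=2: j=0 S=61.5497 intr=18.6603 cont=18.8843 V=18.8843[hold]; j=1 S=70.6200 intr=9.5900 cont=11.4167 V=11.4167[hold]; j=2 S=81.0270 intr=0.0000 cont=5.4578 V=5.4578[hold]  S*(2)=-
k=1: j=0 S=65.9290 intr=14.2810 cont=15.2239 V=15.2239[hold]; j=1 S=75.6447 intr=4.5653 cont=8.4987 V=8.4987[hold]  S*(1)=-
k=0: j=0 S=70.6200 intr=9.5900 cont=11.9288 V=11.9288[hold]  S*(0)=-

price = 11.9288
boundary = - - - 57.4612 53.6443 57.4612 61.5497 65.9290 70.6200
tree:
11.9288
15.2239 8.4987
18.8843 11.4167 5.4578
22.7488 14.8695 7.8206 2.9932
26.5657 18.7226 10.8600 4.6515 1.2621
30.1290 22.7488 14.5382 7.0272 2.1722 0.3114
33.4557 26.5657 18.6603 10.2465 3.6685 0.6093 0.0000
36.5614 30.1290 22.7488 14.2810 6.0397 1.1922 0.0000 0.0000
39.4607 33.4557 26.5657 18.6603 9.5900 2.3330 0.0000 0.0000 0.0000
42.1675 36.5614 30.1290 22.7488 14.2810 4.5653 0.0000 0.0000 0.0000 0.0000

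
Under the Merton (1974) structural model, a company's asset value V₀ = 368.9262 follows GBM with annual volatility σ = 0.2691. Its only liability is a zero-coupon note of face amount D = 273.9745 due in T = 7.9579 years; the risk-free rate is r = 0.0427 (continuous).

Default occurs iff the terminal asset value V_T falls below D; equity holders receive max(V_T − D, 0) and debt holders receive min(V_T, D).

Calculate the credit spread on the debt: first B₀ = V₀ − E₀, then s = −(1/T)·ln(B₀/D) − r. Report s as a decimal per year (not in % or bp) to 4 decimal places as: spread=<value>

With assets at 368.9262 and a single debt payment of 273.9745 at 7.9579 years:
d₁ = [ln(V₀/D) + (r + σ²/2)T] / (σ√T)
   = [ln(368.9262/273.9745) + (0.0427 + 0.5·0.2691²)·7.9579] / (0.2691·√7.9579)
   = [0.297562 + 0.627937] / 0.759124 = 1.219166
d₂ = d₁ − σ√T = 1.219166 − 0.759124 = 0.460042
N(d₁) = 0.888609,  N(d₂) = 0.677257,  e^(−rT) = 0.711911
E₀ = V₀·N(d₁) − D·e^(−rT)·N(d₂)
   = 368.9262·0.888609 − 273.9745·0.711911·0.677257 = 195.735415
B₀ = V₀ − E₀ = 368.9262 − 195.735415 = 173.190785
spread = −(1/T)·ln(B₀/D) − r = −(1/7.9579)·ln(173.190785/273.9745) − 0.0427 = 0.01493345

spread=0.0149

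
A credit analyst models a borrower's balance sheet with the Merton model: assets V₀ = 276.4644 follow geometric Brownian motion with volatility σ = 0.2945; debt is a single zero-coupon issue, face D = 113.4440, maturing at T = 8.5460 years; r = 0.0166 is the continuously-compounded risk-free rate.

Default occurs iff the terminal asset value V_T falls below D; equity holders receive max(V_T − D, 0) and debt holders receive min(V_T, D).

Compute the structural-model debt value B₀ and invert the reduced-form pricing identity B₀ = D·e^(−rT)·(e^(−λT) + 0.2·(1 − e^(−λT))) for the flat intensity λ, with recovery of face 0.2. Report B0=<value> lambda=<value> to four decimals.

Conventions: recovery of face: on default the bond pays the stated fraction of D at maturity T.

Work the structural quantities from V₀ = 276.4644 against face 113.4440:
d₁ = [ln(V₀/D) + (r + σ²/2)T] / (σ√T)
   = [ln(276.4644/113.4440) + (0.0166 + 0.5·0.2945²)·8.5460] / (0.2945·√8.5460)
   = [0.890773 + 0.512462] / 0.860928 = 1.629910
d₂ = d₁ − σ√T = 1.629910 − 0.860928 = 0.768982
N(d₁) = 0.948440,  N(d₂) = 0.779048,  e^(−rT) = 0.867740
E₀ = V₀·N(d₁) − D·e^(−rT)·N(d₂)
   = 276.4644·0.948440 − 113.4440·0.867740·0.779048 = 185.520448
B₀ = V₀ − E₀ = 276.4644 − 185.520448 = 90.943952
e^(−λT) = (B₀·e^(rT)/D − 0.2)/(1 − 0.2) = (90.9440·1.152419/113.4440 − 0.2)/0.8 = 0.90481685
λ = −ln(0.90481685)/8.5460 = 0.011704

B0=90.9440 lambda=0.0117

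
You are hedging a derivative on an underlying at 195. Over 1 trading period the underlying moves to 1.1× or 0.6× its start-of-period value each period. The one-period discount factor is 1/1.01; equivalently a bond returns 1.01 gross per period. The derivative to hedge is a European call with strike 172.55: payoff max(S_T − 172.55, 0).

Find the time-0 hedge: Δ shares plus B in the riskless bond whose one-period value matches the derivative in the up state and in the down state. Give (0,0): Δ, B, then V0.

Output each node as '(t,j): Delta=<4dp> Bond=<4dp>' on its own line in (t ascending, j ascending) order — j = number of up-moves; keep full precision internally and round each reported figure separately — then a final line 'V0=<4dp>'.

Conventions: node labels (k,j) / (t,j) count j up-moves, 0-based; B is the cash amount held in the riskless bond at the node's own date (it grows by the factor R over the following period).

(0,0): Delta=0.4303 Bond=-49.8416
V0=34.0584

Since d<R<u, set p* = (R−d)/(u−d) = 0.8200; price each node as the discounted p*-expectation of its children.
Terminal payoffs: V(1,0)=0.0000, V(1,1)=41.9500
Node (0,0) S=195.0000: V=(p*·41.9500+(1−p*)·0.0000)/1.01=34.0584; Δ=(41.9500−0.0000)/(214.5000−117.0000)=0.4303; B=V−Δ·S=-49.8416
Sanity check at the root: Δ(0,0)·S0 + B(0,0) reproduces V0 = 34.0584.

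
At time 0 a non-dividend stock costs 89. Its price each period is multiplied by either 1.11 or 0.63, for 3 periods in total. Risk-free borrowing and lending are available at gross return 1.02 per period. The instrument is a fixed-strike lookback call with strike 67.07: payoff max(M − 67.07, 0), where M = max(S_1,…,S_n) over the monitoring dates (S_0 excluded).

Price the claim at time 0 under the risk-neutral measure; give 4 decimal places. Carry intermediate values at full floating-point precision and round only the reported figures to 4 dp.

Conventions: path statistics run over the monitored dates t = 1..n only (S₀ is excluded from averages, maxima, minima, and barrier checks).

Risk-neutral up-probability p* = (R−d)/(u−d) = (1.02−0.63)/(1.11−0.63) = 0.8125; the claim prices as the p*-weighted sum of path payoffs discounted by R^3.
Enumerate all 2^3 = 8 price paths (U = up ×1.11, D = down ×0.63); each path with k up-moves has probability p*^k·(1−p*)^(3−k).
DDD: M=56.0700, payoff=0.0000, prob=0.006592
UDD: M=98.7900, payoff=31.7200, prob=0.028564
DUD: M=62.2377, payoff=0.0000, prob=0.028564
UUD: M=109.6569, payoff=42.5869, prob=0.123779
DDU: M=56.0700, payoff=0.0000, prob=0.028564
UDU: M=98.7900, payoff=31.7200, prob=0.123779
DUU: M=69.0838, payoff=2.0138, prob=0.123779
UUU: M=121.7192, payoff=54.6492, prob=0.536377
Price = Σ prob·payoff / R^3 = 39.665542 / 1.061208 = 37.3777

price = 37.3777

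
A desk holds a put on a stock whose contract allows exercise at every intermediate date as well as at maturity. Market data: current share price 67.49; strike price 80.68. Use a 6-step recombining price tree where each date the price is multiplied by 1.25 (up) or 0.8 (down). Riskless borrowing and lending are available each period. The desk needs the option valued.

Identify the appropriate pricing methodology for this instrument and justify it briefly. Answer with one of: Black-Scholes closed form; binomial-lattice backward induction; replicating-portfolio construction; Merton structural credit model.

framework: binomial-lattice backward induction

Key observation: the put (strike 80.68 on spot 67.49) is American-style on a 6-step discrete price model, so the early-exercise decision at every node requires stepwise backward valuation — a closed form cannot price the exercise right.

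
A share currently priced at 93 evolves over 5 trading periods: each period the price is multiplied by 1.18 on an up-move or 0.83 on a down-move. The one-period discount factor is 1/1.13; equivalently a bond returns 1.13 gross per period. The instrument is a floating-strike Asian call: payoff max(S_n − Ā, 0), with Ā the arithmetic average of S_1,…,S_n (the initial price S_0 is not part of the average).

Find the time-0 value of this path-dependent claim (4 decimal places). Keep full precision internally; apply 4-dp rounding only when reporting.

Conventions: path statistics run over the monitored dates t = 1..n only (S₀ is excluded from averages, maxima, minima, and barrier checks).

Risk-neutral up-probability p* = (R−d)/(u−d) = (1.13−0.83)/(1.18−0.83) = 0.8571; the claim prices as the p*-weighted sum of path payoffs discounted by R^5.
Enumerate all 2^5 = 32 price paths (U = up ×1.18, D = down ×0.83); each path with k up-moves has probability p*^k·(1−p*)^(5−k).
DDDDD: Ā=55.0406, payoff=0.0000, prob=0.000059
UDDDD: Ā=78.2506, payoff=0.0000, prob=0.000357
DUDDD: Ā=71.7406, payoff=0.0000, prob=0.000357
UUDDD: Ā=101.9926, payoff=0.0000, prob=0.002142
DDUDD: Ā=66.3373, payoff=0.0000, prob=0.000357
UDUDD: Ā=94.3108, payoff=0.0000, prob=0.002142
DUUDD: Ā=87.8008, payoff=0.0000, prob=0.002142
UUUDD: Ā=124.8252, payoff=0.0000, prob=0.012852
DDDUD: Ā=61.8525, payoff=0.0000, prob=0.000357
UDDUD: Ā=87.9349, payoff=0.0000, prob=0.002142
DUDUD: Ā=81.4249, payoff=0.0000, prob=0.002142
UUDUD: Ā=115.7607, payoff=0.0000, prob=0.012852
DDUUD: Ā=76.0216, payoff=0.0000, prob=0.002142
UDUUD: Ā=108.0789, payoff=0.0000, prob=0.012852
DUUUD: Ā=101.5689, payoff=3.6964, prob=0.012852
UUUUD: Ā=144.3992, payoff=5.2551, prob=0.077111
DDDDU: Ā=58.1302, payoff=0.0000, prob=0.000357
UDDDU: Ā=82.6429, payoff=0.0000, prob=0.002142
DUDDU: Ā=76.1329, payoff=0.0000, prob=0.002142
UUDDU: Ā=108.2371, payoff=0.0000, prob=0.012852
DDUDU: Ā=70.7296, payoff=3.3129, prob=0.002142
UDUDU: Ā=100.5553, payoff=4.7099, prob=0.012852
DUUDU: Ā=94.0453, payoff=11.2199, prob=0.012852
UUUDU: Ā=133.7030, payoff=15.9512, prob=0.077111
DDDUU: Ā=66.2449, payoff=7.7977, prob=0.002142
UDDUU: Ā=94.1794, payoff=11.0858, prob=0.012852
DUDUU: Ā=87.6694, payoff=17.5958, prob=0.012852
UUDUU: Ā=124.6385, payoff=25.0158, prob=0.077111
DDUUU: Ā=82.2661, payoff=22.9991, prob=0.012852
UDUUU: Ā=116.9567, payoff=32.6976, prob=0.077111
DUUUU: Ā=110.4467, payoff=39.2076, prob=0.077111
UUUUU: Ā=157.0206, payoff=55.7409, prob=0.462664
Price = Σ prob·payoff / R^5 = 35.838416 / 1.842435 = 19.4517

price = 19.4517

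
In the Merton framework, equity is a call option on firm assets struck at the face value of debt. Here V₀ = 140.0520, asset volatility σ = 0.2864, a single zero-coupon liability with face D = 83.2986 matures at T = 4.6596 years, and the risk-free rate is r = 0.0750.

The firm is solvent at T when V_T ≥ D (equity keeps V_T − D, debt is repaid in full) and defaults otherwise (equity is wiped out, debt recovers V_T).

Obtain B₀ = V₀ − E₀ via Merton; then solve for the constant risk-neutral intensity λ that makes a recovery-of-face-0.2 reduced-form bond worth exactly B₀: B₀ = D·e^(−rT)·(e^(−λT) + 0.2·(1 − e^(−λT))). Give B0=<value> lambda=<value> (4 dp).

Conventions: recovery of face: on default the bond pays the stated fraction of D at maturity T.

Equity is a call on the firm's assets struck at D = 83.2986:
d₁ = [ln(V₀/D) + (r + σ²/2)T] / (σ√T)
   = [ln(140.0520/83.2986) + (0.0750 + 0.5·0.2864²)·4.6596] / (0.2864·√4.6596)
   = [0.519582 + 0.540572] / 0.618226 = 1.714832
d₂ = d₁ − σ√T = 1.714832 − 0.618226 = 1.096606
N(d₁) = 0.956812,  N(d₂) = 0.863593,  e^(−rT) = 0.705062
E₀ = V₀·N(d₁) − D·e^(−rT)·N(d₂)
   = 140.0520·0.956812 − 83.2986·0.705062·0.863593 = 83.284045
B₀ = V₀ − E₀ = 140.0520 − 83.284045 = 56.767955
e^(−λT) = (B₀·e^(rT)/D − 0.2)/(1 − 0.2) = (56.7680·1.418316/83.2986 − 0.2)/0.8 = 0.95822772
λ = −ln(0.95822772)/4.6596 = 0.009157

B0=56.7680 lambda=0.0092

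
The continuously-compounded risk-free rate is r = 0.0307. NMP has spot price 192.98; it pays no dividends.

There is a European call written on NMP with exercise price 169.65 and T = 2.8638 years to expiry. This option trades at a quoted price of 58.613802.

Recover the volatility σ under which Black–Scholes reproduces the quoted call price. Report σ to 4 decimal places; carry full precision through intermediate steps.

At σ = 0.3179 the Black–Scholes value reproduces the quote:
σ√T = 0.3179·√2.8638 = 0.537975
d₁ = (ln(S/K) + (r+σ²/2)T) / (σ√T) = (ln(192.98/169.65) + (0.0307+0.3179²/2)·2.8638) / 0.537975 = (0.128849 + 0.232627) / 0.537975 = 0.671920
d₂ = d₁ − σ√T = 0.671920 − 0.537975 = 0.133946
e^{−rT} = 0.915835
N(d₁) = 0.749183,  N(d₂) = 0.553277
V = S·N(d₁) − K·e^{−rT}·N(d₂) = 144.577292 − 85.963490 = 58.613802 (equal to the quote); since ∂V/∂σ > 0 for all σ, the implied volatility is unique

sigma = 0.3179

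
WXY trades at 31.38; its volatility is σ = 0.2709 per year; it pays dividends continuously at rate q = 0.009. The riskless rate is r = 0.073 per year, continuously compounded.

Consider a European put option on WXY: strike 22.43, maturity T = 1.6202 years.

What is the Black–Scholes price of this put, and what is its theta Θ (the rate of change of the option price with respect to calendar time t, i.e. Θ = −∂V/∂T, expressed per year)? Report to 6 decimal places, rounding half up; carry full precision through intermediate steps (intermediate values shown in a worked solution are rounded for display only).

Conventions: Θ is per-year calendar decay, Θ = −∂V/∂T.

σ√T = 0.2709·√1.6202 = 0.344821
d₁ = (ln(S/K) + (r−q+σ²/2)T) / (σ√T) = (ln(31.38/22.43) + (0.073−0.009+0.2709²/2)·1.6202) / 0.344821 = (0.335771 + 0.163143) / 0.344821 = 1.446882
d₂ = d₁ − σ√T = 1.446882 − 0.344821 = 1.102061
e^{−rT} = 0.888452
e^{−qT} = 0.985524
N(−d₁) = 0.073965,  N(−d₂) = 0.135218
Put price V = K·e^{−rT}·N(−d₂) − S·e^{−qT}·N(−d₁) = 2.694612 − 2.287422 = 0.407190
φ(d₁) = (1/√(2π))·e^{−d₁²/2} = 0.140062
Θ = −S·e^{−qT}·φ(d₁)·σ/(2√T) − q·S·e^{−qT}·N(−d₁) + r·K·e^{−rT}·N(−d₂) = −0.460929 − 0.020587 + 0.196707 = -0.284809

price = 0.407190
Θ = -0.284809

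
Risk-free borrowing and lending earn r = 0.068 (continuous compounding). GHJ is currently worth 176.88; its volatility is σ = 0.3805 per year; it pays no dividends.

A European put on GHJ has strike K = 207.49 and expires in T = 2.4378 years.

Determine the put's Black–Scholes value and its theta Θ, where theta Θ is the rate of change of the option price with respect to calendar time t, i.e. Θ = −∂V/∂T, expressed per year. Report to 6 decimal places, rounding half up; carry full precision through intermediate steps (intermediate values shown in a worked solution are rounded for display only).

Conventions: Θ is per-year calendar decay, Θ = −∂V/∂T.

σ√T = 0.3805·√2.4378 = 0.594092
d₁ = (ln(S/K) + (r+σ²/2)T) / (σ√T) = (ln(176.88/207.49) + (0.068+0.3805²/2)·2.4378) / 0.594092 = (-0.159612 + 0.342243) / 0.594092 = 0.307413
d₂ = d₁ − σ√T = 0.307413 − 0.594092 = -0.286679
e^{−rT} = 0.847241
N(−d₁) = 0.379265,  N(−d₂) = 0.612821
Put price V = K·e^{−rT}·N(−d₂) − S·N(−d₁) = 107.730251 − 67.084326 = 40.645924
φ(d₁) = (1/√(2π))·e^{−d₁²/2} = 0.380530
Θ = −S·φ(d₁)·σ/(2√T) + r·K·e^{−rT}·N(−d₂) = −8.201503 + 7.325657 = -0.875846

price = 40.645924
Θ = -0.875846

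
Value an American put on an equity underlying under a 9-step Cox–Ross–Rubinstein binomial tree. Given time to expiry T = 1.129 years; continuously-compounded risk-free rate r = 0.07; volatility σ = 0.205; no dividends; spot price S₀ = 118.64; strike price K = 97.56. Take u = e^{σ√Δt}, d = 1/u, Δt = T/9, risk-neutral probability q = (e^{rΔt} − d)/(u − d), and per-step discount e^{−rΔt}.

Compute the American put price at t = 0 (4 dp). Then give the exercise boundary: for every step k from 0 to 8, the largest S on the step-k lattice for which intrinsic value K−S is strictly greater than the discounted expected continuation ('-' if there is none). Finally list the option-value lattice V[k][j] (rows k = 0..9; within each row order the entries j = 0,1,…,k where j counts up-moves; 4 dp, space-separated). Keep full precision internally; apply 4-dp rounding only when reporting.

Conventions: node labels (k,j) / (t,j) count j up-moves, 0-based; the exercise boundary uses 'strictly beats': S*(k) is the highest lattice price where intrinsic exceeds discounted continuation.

Δt=0.12544, u=1.07531, d=0.92997, q=0.54254, disc=e^(-rΔt)=0.99126
k=9 terminal: V=max(K-S,0) → 35.8387 26.1924 15.0386 2.1415 0.0000 0.0000 0.0000 0.0000 0.0000 0.0000
k=8: j=0 S=66.3694 intr=31.1906 cont=30.3377 V=31.1906[EX]; j=1 S=76.7421 intr=20.8179 cont=19.9650 V=20.8179[EX]; j=2 S=88.7359 intr=8.8241 cont=7.9711 V=8.8241[EX]; j=3 S=102.6042 intr=0.0000 cont=0.9711 V=0.9711[hold]; j=4 S=118.6400 intr=0.0000 cont=0.0000 V=0.0000[hold]; j=5 S=137.1819 intr=0.0000 cont=0.0000 V=0.0000[hold]; j=6 S=158.6217 intr=0.0000 cont=0.0000 V=0.0000[hold]; j=7 S=183.4123 intr=0.0000 cont=0.0000 V=0.0000[hold]; j=8 S=212.0774 intr=0.0000 cont=0.0000 V=0.0000[hold]  S*(8)=88.7359
k=7: j=0 S=71.3676 intr=26.1924 cont=25.3395 V=26.1924[EX]; j=1 S=82.5214 intr=15.0386 cont=14.1857 V=15.0386[EX]; j=2 S=95.4185 intr=2.1415 cont=4.5236 V=4.5236[hold]; j=3 S=110.3312 intr=0.0000 cont=0.4404 V=0.4404[hold]; j=4 S=127.5745 intr=0.0000 cont=0.0000 V=0.0000[hold]; j=5 S=147.5128 intr=0.0000 cont=0.0000 V=0.0000[hold]; j=6 S=170.5672 intr=0.0000 cont=0.0000 V=0.0000[hold]; j=7 S=197.2248 intr=0.0000 cont=0.0000 V=0.0000[hold]  S*(7)=82.5214
k=6: j=0 S=76.7421 intr=20.8179 cont=19.9650 V=20.8179[EX]; j=1 S=88.7359 intr=8.8241 cont=9.2522 V=9.2522[hold]; j=2 S=102.6042 intr=0.0000 cont=2.2881 V=2.2881[hold]; j=3 S=118.6400 intr=0.0000 cont=0.1997 V=0.1997[hold]; j=4 S=137.1819 intr=0.0000 cont=0.0000 V=0.0000[hold]; j=5 S=158.6217 intr=0.0000 cont=0.0000 V=0.0000[hold]; j=6 S=183.4123 intr=0.0000 cont=0.0000 V=0.0000[hold]  S*(6)=76.7421
k=5: j=0 S=82.5214 intr=15.0386 cont=14.4159 V=15.0386[EX]; j=1 S=95.4185 intr=2.1415 cont=5.4261 V=5.4261[hold]; j=2 S=110.3312 intr=0.0000 cont=1.1450 V=1.1450[hold]; j=3 S=127.5745 intr=0.0000 cont=0.0905 V=0.0905[hold]; j=4 S=147.5128 intr=0.0000 cont=0.0000 V=0.0000[hold]; j=5 S=170.5672 intr=0.0000 cont=0.0000 V=0.0000[hold]  S*(5)=82.5214
k=4: j=0 S=88.7359 intr=8.8241 cont=9.7375 V=9.7375[hold]; j=1 S=102.6042 intr=0.0000 cont=3.0763 V=3.0763[hold]; j=2 S=118.6400 intr=0.0000 cont=0.5679 V=0.5679[hold]; j=3 S=137.1819 intr=0.0000 cont=0.0411 V=0.0411[hold]; j=4 S=158.6217 intr=0.0000 cont=0.0000 V=0.0000[hold]  S*(4)=-
k=3: j=0 S=95.4185 intr=2.1415 cont=6.0700 V=6.0700[hold]; j=1 S=110.3312 intr=0.0000 cont=1.7004 V=1.7004[hold]; j=2 S=127.5745 intr=0.0000 cont=0.2796 V=0.2796[hold]; j=3 S=147.5128 intr=0.0000 cont=0.0186 V=0.0186[hold]  S*(3)=-
k=2: j=0 S=102.6042 intr=0.0000 cont=3.6670 V=3.6670[hold]; j=1 S=118.6400 intr=0.0000 cont=0.9214 V=0.9214[hold]; j=2 S=137.1819 intr=0.0000 cont=0.1368 V=0.1368[hold]  S*(2)=-
k=1: j=0 S=110.3312 intr=0.0000 cont=2.1584 V=2.1584[hold]; j=1 S=127.5745 intr=0.0000 cont=0.4914 V=0.4914[hold]  S*(1)=-
k=0: j=0 S=118.6400 intr=0.0000 cont=1.2430 V=1.2430[hold]  S*(0)=-

price = 1.2430
boundary = - - - - - 82.5214 76.7421 82.5214 88.7359
tree:
1.2430
2.1584 0.4914
3.6670 0.9214 0.1368
6.0700 1.7004 0.2796 0.0186
9.7375 3.0763 0.5679 0.0411 0.0000
15.0386 5.4261 1.1450 0.0905 0.0000 0.0000
20.8179 9.2522 2.2881 0.1997 0.0000 0.0000 0.0000
26.1924 15.0386 4.5236 0.4404 0.0000 0.0000 0.0000 0.0000
31.1906 20.8179 8.8241 0.9711 0.0000 0.0000 0.0000 0.0000 0.0000
35.8387 26.1924 15.0386 2.1415 0.0000 0.0000 0.0000 0.0000 0.0000 0.0000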